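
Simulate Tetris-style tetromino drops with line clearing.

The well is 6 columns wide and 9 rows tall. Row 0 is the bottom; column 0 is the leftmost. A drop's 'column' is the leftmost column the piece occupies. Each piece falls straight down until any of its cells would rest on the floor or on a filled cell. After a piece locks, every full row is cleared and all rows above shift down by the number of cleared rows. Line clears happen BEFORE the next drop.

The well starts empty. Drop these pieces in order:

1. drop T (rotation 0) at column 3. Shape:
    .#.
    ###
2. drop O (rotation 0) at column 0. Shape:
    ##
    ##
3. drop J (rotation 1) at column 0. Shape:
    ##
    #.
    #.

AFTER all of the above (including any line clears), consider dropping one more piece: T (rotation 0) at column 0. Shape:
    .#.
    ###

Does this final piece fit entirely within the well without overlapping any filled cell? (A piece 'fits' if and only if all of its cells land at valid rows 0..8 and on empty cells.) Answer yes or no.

Answer: yes

Derivation:
Drop 1: T rot0 at col 3 lands with bottom-row=0; cleared 0 line(s) (total 0); column heights now [0 0 0 1 2 1], max=2
Drop 2: O rot0 at col 0 lands with bottom-row=0; cleared 0 line(s) (total 0); column heights now [2 2 0 1 2 1], max=2
Drop 3: J rot1 at col 0 lands with bottom-row=2; cleared 0 line(s) (total 0); column heights now [5 5 0 1 2 1], max=5
Test piece T rot0 at col 0 (width 3): heights before test = [5 5 0 1 2 1]; fits = True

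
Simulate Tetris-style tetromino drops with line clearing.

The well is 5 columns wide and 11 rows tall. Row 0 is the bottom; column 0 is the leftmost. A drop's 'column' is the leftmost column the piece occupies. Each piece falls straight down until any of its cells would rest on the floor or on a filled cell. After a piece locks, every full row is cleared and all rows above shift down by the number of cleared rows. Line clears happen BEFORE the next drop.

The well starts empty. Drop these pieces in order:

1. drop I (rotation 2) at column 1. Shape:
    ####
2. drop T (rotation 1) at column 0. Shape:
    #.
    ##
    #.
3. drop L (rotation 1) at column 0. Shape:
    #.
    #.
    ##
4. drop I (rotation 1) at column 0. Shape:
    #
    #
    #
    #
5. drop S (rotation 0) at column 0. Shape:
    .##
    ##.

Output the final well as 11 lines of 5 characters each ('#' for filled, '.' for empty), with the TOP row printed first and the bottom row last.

Answer: .##..
##...
#....
#....
#....
#....
#....
#....
##...
#....
##...

Derivation:
Drop 1: I rot2 at col 1 lands with bottom-row=0; cleared 0 line(s) (total 0); column heights now [0 1 1 1 1], max=1
Drop 2: T rot1 at col 0 lands with bottom-row=0; cleared 1 line(s) (total 1); column heights now [2 1 0 0 0], max=2
Drop 3: L rot1 at col 0 lands with bottom-row=2; cleared 0 line(s) (total 1); column heights now [5 3 0 0 0], max=5
Drop 4: I rot1 at col 0 lands with bottom-row=5; cleared 0 line(s) (total 1); column heights now [9 3 0 0 0], max=9
Drop 5: S rot0 at col 0 lands with bottom-row=9; cleared 0 line(s) (total 1); column heights now [10 11 11 0 0], max=11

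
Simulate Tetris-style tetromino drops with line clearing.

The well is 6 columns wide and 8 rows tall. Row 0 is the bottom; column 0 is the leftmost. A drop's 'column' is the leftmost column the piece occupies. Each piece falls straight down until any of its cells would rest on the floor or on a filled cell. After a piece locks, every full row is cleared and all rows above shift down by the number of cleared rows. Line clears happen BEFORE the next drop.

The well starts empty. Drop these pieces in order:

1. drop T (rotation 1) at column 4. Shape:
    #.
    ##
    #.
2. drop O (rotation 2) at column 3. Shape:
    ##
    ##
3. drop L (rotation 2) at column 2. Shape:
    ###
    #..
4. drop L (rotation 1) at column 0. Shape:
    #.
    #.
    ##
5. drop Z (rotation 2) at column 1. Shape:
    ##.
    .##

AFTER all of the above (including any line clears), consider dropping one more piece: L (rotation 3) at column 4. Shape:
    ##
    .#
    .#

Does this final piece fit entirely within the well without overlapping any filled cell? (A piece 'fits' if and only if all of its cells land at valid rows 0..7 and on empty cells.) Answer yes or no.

Drop 1: T rot1 at col 4 lands with bottom-row=0; cleared 0 line(s) (total 0); column heights now [0 0 0 0 3 2], max=3
Drop 2: O rot2 at col 3 lands with bottom-row=3; cleared 0 line(s) (total 0); column heights now [0 0 0 5 5 2], max=5
Drop 3: L rot2 at col 2 lands with bottom-row=4; cleared 0 line(s) (total 0); column heights now [0 0 6 6 6 2], max=6
Drop 4: L rot1 at col 0 lands with bottom-row=0; cleared 0 line(s) (total 0); column heights now [3 1 6 6 6 2], max=6
Drop 5: Z rot2 at col 1 lands with bottom-row=6; cleared 0 line(s) (total 0); column heights now [3 8 8 7 6 2], max=8
Test piece L rot3 at col 4 (width 2): heights before test = [3 8 8 7 6 2]; fits = True

Answer: yes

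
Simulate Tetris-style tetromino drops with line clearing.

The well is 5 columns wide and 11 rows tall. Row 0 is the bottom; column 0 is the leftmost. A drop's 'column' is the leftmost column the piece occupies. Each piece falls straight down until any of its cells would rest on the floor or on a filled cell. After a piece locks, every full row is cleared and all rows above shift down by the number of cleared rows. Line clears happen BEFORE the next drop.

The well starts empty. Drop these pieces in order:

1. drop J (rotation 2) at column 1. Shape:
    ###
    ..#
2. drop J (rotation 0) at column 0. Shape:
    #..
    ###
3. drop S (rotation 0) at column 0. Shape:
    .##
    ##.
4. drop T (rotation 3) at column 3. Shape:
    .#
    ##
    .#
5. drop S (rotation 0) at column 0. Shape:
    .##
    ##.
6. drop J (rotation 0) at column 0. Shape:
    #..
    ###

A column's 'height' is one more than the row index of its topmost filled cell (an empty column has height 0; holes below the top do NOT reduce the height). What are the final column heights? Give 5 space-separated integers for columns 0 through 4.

Answer: 9 8 8 2 3

Derivation:
Drop 1: J rot2 at col 1 lands with bottom-row=0; cleared 0 line(s) (total 0); column heights now [0 2 2 2 0], max=2
Drop 2: J rot0 at col 0 lands with bottom-row=2; cleared 0 line(s) (total 0); column heights now [4 3 3 2 0], max=4
Drop 3: S rot0 at col 0 lands with bottom-row=4; cleared 0 line(s) (total 0); column heights now [5 6 6 2 0], max=6
Drop 4: T rot3 at col 3 lands with bottom-row=1; cleared 1 line(s) (total 1); column heights now [4 5 5 2 3], max=5
Drop 5: S rot0 at col 0 lands with bottom-row=5; cleared 0 line(s) (total 1); column heights now [6 7 7 2 3], max=7
Drop 6: J rot0 at col 0 lands with bottom-row=7; cleared 0 line(s) (total 1); column heights now [9 8 8 2 3], max=9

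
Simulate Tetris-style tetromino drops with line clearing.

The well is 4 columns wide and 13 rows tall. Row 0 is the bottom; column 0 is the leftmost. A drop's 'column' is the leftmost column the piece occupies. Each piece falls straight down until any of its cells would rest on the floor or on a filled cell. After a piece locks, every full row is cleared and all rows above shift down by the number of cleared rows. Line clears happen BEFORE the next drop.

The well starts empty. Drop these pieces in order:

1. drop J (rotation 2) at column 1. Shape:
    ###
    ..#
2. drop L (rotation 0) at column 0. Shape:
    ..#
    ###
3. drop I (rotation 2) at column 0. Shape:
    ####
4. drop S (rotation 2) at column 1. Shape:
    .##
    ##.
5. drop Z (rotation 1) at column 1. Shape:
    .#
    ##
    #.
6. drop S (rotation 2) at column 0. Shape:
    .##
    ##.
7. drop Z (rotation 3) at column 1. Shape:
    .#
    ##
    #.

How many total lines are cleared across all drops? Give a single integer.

Answer: 1

Derivation:
Drop 1: J rot2 at col 1 lands with bottom-row=0; cleared 0 line(s) (total 0); column heights now [0 2 2 2], max=2
Drop 2: L rot0 at col 0 lands with bottom-row=2; cleared 0 line(s) (total 0); column heights now [3 3 4 2], max=4
Drop 3: I rot2 at col 0 lands with bottom-row=4; cleared 1 line(s) (total 1); column heights now [3 3 4 2], max=4
Drop 4: S rot2 at col 1 lands with bottom-row=4; cleared 0 line(s) (total 1); column heights now [3 5 6 6], max=6
Drop 5: Z rot1 at col 1 lands with bottom-row=5; cleared 0 line(s) (total 1); column heights now [3 7 8 6], max=8
Drop 6: S rot2 at col 0 lands with bottom-row=7; cleared 0 line(s) (total 1); column heights now [8 9 9 6], max=9
Drop 7: Z rot3 at col 1 lands with bottom-row=9; cleared 0 line(s) (total 1); column heights now [8 11 12 6], max=12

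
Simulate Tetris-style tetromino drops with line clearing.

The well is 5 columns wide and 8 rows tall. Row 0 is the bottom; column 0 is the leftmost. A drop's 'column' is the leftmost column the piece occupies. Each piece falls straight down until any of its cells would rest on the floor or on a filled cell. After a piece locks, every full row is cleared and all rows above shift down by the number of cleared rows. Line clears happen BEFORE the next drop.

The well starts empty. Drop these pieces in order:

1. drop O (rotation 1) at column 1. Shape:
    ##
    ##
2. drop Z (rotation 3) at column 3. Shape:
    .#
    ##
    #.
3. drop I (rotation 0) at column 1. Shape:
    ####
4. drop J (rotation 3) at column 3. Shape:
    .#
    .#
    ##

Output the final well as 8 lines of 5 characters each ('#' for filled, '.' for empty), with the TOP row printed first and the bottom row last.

Answer: .....
....#
....#
...##
.####
....#
.####
.###.

Derivation:
Drop 1: O rot1 at col 1 lands with bottom-row=0; cleared 0 line(s) (total 0); column heights now [0 2 2 0 0], max=2
Drop 2: Z rot3 at col 3 lands with bottom-row=0; cleared 0 line(s) (total 0); column heights now [0 2 2 2 3], max=3
Drop 3: I rot0 at col 1 lands with bottom-row=3; cleared 0 line(s) (total 0); column heights now [0 4 4 4 4], max=4
Drop 4: J rot3 at col 3 lands with bottom-row=4; cleared 0 line(s) (total 0); column heights now [0 4 4 5 7], max=7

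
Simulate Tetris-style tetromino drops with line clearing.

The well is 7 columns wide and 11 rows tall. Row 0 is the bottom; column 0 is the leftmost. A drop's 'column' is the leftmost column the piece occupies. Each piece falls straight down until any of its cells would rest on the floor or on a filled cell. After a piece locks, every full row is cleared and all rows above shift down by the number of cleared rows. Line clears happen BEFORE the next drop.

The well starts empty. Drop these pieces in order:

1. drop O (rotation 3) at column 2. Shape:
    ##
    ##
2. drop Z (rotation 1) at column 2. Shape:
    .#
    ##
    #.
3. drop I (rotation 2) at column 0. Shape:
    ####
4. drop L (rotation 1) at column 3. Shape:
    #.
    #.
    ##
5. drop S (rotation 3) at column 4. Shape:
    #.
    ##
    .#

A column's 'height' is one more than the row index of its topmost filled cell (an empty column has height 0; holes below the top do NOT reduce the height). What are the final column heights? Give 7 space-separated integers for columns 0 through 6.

Answer: 6 6 6 9 9 8 0

Derivation:
Drop 1: O rot3 at col 2 lands with bottom-row=0; cleared 0 line(s) (total 0); column heights now [0 0 2 2 0 0 0], max=2
Drop 2: Z rot1 at col 2 lands with bottom-row=2; cleared 0 line(s) (total 0); column heights now [0 0 4 5 0 0 0], max=5
Drop 3: I rot2 at col 0 lands with bottom-row=5; cleared 0 line(s) (total 0); column heights now [6 6 6 6 0 0 0], max=6
Drop 4: L rot1 at col 3 lands with bottom-row=6; cleared 0 line(s) (total 0); column heights now [6 6 6 9 7 0 0], max=9
Drop 5: S rot3 at col 4 lands with bottom-row=6; cleared 0 line(s) (total 0); column heights now [6 6 6 9 9 8 0], max=9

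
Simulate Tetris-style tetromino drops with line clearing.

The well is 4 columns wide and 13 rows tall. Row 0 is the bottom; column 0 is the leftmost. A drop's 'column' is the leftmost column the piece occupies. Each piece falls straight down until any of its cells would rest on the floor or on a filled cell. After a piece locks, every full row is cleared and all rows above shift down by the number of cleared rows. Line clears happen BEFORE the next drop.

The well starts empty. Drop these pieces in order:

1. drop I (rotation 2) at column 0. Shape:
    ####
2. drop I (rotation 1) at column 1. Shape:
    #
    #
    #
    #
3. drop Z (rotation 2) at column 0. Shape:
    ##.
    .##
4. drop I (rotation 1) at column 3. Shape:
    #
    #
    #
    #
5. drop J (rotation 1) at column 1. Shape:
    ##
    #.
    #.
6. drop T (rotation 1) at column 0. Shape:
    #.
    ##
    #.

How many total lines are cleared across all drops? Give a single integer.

Answer: 1

Derivation:
Drop 1: I rot2 at col 0 lands with bottom-row=0; cleared 1 line(s) (total 1); column heights now [0 0 0 0], max=0
Drop 2: I rot1 at col 1 lands with bottom-row=0; cleared 0 line(s) (total 1); column heights now [0 4 0 0], max=4
Drop 3: Z rot2 at col 0 lands with bottom-row=4; cleared 0 line(s) (total 1); column heights now [6 6 5 0], max=6
Drop 4: I rot1 at col 3 lands with bottom-row=0; cleared 0 line(s) (total 1); column heights now [6 6 5 4], max=6
Drop 5: J rot1 at col 1 lands with bottom-row=6; cleared 0 line(s) (total 1); column heights now [6 9 9 4], max=9
Drop 6: T rot1 at col 0 lands with bottom-row=8; cleared 0 line(s) (total 1); column heights now [11 10 9 4], max=11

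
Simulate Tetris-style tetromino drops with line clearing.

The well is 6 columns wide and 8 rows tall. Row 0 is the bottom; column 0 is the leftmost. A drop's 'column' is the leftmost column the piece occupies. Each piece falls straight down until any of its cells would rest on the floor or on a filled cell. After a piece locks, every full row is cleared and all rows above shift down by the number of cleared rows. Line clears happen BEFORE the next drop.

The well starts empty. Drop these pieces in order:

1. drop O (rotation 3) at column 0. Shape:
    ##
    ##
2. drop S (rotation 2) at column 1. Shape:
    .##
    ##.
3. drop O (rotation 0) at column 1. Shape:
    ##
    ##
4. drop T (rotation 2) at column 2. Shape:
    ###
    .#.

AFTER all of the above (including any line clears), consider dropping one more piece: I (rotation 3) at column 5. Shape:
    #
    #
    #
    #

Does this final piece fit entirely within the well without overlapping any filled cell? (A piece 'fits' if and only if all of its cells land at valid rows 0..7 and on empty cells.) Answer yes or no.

Drop 1: O rot3 at col 0 lands with bottom-row=0; cleared 0 line(s) (total 0); column heights now [2 2 0 0 0 0], max=2
Drop 2: S rot2 at col 1 lands with bottom-row=2; cleared 0 line(s) (total 0); column heights now [2 3 4 4 0 0], max=4
Drop 3: O rot0 at col 1 lands with bottom-row=4; cleared 0 line(s) (total 0); column heights now [2 6 6 4 0 0], max=6
Drop 4: T rot2 at col 2 lands with bottom-row=5; cleared 0 line(s) (total 0); column heights now [2 6 7 7 7 0], max=7
Test piece I rot3 at col 5 (width 1): heights before test = [2 6 7 7 7 0]; fits = True

Answer: yes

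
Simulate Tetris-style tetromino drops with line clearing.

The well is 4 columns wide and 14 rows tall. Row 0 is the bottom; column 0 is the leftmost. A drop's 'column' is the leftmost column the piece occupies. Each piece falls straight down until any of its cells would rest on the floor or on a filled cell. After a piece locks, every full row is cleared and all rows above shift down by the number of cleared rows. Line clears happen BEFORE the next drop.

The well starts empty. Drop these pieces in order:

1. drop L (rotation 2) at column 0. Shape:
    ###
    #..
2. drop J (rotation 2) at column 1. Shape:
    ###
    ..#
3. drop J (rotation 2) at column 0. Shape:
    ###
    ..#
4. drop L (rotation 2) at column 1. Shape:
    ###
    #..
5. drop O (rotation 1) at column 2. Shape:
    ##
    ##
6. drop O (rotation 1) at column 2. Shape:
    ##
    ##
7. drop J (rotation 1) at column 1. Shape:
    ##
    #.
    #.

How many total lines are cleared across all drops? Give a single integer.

Answer: 1

Derivation:
Drop 1: L rot2 at col 0 lands with bottom-row=0; cleared 0 line(s) (total 0); column heights now [2 2 2 0], max=2
Drop 2: J rot2 at col 1 lands with bottom-row=1; cleared 1 line(s) (total 1); column heights now [1 2 2 2], max=2
Drop 3: J rot2 at col 0 lands with bottom-row=2; cleared 0 line(s) (total 1); column heights now [4 4 4 2], max=4
Drop 4: L rot2 at col 1 lands with bottom-row=4; cleared 0 line(s) (total 1); column heights now [4 6 6 6], max=6
Drop 5: O rot1 at col 2 lands with bottom-row=6; cleared 0 line(s) (total 1); column heights now [4 6 8 8], max=8
Drop 6: O rot1 at col 2 lands with bottom-row=8; cleared 0 line(s) (total 1); column heights now [4 6 10 10], max=10
Drop 7: J rot1 at col 1 lands with bottom-row=8; cleared 0 line(s) (total 1); column heights now [4 11 11 10], max=11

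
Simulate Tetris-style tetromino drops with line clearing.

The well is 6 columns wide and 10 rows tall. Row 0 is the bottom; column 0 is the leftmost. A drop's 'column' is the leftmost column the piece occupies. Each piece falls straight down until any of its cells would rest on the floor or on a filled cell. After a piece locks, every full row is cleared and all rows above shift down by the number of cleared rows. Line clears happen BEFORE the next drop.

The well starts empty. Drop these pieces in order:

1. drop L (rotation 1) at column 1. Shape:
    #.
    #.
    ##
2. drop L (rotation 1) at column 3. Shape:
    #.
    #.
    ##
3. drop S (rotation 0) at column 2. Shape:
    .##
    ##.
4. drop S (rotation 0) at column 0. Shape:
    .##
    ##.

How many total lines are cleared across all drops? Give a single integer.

Answer: 0

Derivation:
Drop 1: L rot1 at col 1 lands with bottom-row=0; cleared 0 line(s) (total 0); column heights now [0 3 1 0 0 0], max=3
Drop 2: L rot1 at col 3 lands with bottom-row=0; cleared 0 line(s) (total 0); column heights now [0 3 1 3 1 0], max=3
Drop 3: S rot0 at col 2 lands with bottom-row=3; cleared 0 line(s) (total 0); column heights now [0 3 4 5 5 0], max=5
Drop 4: S rot0 at col 0 lands with bottom-row=3; cleared 0 line(s) (total 0); column heights now [4 5 5 5 5 0], max=5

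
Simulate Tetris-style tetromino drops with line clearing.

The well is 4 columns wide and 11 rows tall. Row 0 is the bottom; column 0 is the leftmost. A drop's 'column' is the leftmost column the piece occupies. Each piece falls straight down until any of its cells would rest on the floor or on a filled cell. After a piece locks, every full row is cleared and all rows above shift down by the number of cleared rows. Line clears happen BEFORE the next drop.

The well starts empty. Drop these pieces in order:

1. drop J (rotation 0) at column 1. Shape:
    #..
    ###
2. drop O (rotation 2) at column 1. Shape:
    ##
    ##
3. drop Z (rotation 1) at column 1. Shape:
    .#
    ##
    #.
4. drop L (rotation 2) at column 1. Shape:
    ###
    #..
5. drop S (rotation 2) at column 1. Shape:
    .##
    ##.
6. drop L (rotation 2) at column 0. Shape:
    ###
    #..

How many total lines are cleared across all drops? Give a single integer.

Drop 1: J rot0 at col 1 lands with bottom-row=0; cleared 0 line(s) (total 0); column heights now [0 2 1 1], max=2
Drop 2: O rot2 at col 1 lands with bottom-row=2; cleared 0 line(s) (total 0); column heights now [0 4 4 1], max=4
Drop 3: Z rot1 at col 1 lands with bottom-row=4; cleared 0 line(s) (total 0); column heights now [0 6 7 1], max=7
Drop 4: L rot2 at col 1 lands with bottom-row=6; cleared 0 line(s) (total 0); column heights now [0 8 8 8], max=8
Drop 5: S rot2 at col 1 lands with bottom-row=8; cleared 0 line(s) (total 0); column heights now [0 9 10 10], max=10
Drop 6: L rot2 at col 0 lands with bottom-row=9; cleared 0 line(s) (total 0); column heights now [11 11 11 10], max=11

Answer: 0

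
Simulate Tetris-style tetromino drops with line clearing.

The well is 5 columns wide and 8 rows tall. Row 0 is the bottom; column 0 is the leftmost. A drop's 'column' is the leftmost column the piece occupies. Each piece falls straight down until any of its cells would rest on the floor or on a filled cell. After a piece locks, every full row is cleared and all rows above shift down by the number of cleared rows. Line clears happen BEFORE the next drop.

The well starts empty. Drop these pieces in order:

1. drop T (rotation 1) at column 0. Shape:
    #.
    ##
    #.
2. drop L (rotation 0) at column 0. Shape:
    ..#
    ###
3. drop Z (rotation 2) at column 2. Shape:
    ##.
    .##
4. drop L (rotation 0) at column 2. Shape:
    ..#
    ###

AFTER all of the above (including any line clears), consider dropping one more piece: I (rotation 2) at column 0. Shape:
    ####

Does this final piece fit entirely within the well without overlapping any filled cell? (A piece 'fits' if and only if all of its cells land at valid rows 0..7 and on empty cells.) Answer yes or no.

Answer: yes

Derivation:
Drop 1: T rot1 at col 0 lands with bottom-row=0; cleared 0 line(s) (total 0); column heights now [3 2 0 0 0], max=3
Drop 2: L rot0 at col 0 lands with bottom-row=3; cleared 0 line(s) (total 0); column heights now [4 4 5 0 0], max=5
Drop 3: Z rot2 at col 2 lands with bottom-row=4; cleared 0 line(s) (total 0); column heights now [4 4 6 6 5], max=6
Drop 4: L rot0 at col 2 lands with bottom-row=6; cleared 0 line(s) (total 0); column heights now [4 4 7 7 8], max=8
Test piece I rot2 at col 0 (width 4): heights before test = [4 4 7 7 8]; fits = True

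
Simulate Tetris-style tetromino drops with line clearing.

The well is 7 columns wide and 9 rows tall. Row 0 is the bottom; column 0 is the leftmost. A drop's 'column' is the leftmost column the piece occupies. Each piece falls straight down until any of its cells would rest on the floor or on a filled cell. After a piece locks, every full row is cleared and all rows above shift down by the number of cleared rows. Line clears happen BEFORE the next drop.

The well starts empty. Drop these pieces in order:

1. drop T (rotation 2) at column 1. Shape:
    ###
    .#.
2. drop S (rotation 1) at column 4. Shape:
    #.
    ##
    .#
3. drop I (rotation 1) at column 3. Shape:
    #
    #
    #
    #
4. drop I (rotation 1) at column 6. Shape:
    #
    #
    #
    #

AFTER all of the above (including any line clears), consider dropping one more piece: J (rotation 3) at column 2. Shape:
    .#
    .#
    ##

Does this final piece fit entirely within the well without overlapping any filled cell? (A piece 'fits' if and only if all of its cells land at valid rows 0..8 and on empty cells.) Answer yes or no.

Answer: yes

Derivation:
Drop 1: T rot2 at col 1 lands with bottom-row=0; cleared 0 line(s) (total 0); column heights now [0 2 2 2 0 0 0], max=2
Drop 2: S rot1 at col 4 lands with bottom-row=0; cleared 0 line(s) (total 0); column heights now [0 2 2 2 3 2 0], max=3
Drop 3: I rot1 at col 3 lands with bottom-row=2; cleared 0 line(s) (total 0); column heights now [0 2 2 6 3 2 0], max=6
Drop 4: I rot1 at col 6 lands with bottom-row=0; cleared 0 line(s) (total 0); column heights now [0 2 2 6 3 2 4], max=6
Test piece J rot3 at col 2 (width 2): heights before test = [0 2 2 6 3 2 4]; fits = True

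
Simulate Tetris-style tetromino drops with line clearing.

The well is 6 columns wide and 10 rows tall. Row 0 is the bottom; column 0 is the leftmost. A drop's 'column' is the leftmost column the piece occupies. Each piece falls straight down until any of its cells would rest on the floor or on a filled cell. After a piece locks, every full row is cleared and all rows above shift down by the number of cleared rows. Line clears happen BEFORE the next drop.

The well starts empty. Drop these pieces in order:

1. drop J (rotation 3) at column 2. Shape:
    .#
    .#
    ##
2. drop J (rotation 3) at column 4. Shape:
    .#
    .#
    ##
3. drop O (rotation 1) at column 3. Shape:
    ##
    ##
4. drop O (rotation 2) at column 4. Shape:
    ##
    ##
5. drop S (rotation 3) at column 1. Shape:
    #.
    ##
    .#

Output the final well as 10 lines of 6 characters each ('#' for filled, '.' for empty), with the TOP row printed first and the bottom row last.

Answer: ......
......
......
....##
....##
...##.
.#.##.
.###.#
..##.#
..####

Derivation:
Drop 1: J rot3 at col 2 lands with bottom-row=0; cleared 0 line(s) (total 0); column heights now [0 0 1 3 0 0], max=3
Drop 2: J rot3 at col 4 lands with bottom-row=0; cleared 0 line(s) (total 0); column heights now [0 0 1 3 1 3], max=3
Drop 3: O rot1 at col 3 lands with bottom-row=3; cleared 0 line(s) (total 0); column heights now [0 0 1 5 5 3], max=5
Drop 4: O rot2 at col 4 lands with bottom-row=5; cleared 0 line(s) (total 0); column heights now [0 0 1 5 7 7], max=7
Drop 5: S rot3 at col 1 lands with bottom-row=1; cleared 0 line(s) (total 0); column heights now [0 4 3 5 7 7], max=7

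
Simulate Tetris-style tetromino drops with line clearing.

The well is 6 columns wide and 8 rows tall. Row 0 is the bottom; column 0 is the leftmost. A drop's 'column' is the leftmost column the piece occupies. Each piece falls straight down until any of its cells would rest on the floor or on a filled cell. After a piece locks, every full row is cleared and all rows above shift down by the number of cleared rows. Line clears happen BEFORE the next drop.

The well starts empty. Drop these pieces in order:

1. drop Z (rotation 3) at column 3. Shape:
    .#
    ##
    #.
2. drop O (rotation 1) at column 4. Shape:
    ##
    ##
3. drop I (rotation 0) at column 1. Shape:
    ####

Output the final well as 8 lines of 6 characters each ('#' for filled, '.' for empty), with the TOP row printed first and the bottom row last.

Answer: ......
......
.####.
....##
....##
....#.
...##.
...#..

Derivation:
Drop 1: Z rot3 at col 3 lands with bottom-row=0; cleared 0 line(s) (total 0); column heights now [0 0 0 2 3 0], max=3
Drop 2: O rot1 at col 4 lands with bottom-row=3; cleared 0 line(s) (total 0); column heights now [0 0 0 2 5 5], max=5
Drop 3: I rot0 at col 1 lands with bottom-row=5; cleared 0 line(s) (total 0); column heights now [0 6 6 6 6 5], max=6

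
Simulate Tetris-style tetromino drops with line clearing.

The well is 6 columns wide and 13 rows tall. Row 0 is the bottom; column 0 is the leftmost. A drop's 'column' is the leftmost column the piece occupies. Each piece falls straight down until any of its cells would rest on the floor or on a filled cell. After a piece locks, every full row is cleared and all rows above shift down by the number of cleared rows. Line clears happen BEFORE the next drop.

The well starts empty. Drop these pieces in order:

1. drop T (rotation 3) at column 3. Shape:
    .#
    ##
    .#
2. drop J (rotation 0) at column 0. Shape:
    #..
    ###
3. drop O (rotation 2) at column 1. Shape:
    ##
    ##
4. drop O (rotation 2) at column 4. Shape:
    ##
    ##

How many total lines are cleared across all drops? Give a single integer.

Answer: 0

Derivation:
Drop 1: T rot3 at col 3 lands with bottom-row=0; cleared 0 line(s) (total 0); column heights now [0 0 0 2 3 0], max=3
Drop 2: J rot0 at col 0 lands with bottom-row=0; cleared 0 line(s) (total 0); column heights now [2 1 1 2 3 0], max=3
Drop 3: O rot2 at col 1 lands with bottom-row=1; cleared 0 line(s) (total 0); column heights now [2 3 3 2 3 0], max=3
Drop 4: O rot2 at col 4 lands with bottom-row=3; cleared 0 line(s) (total 0); column heights now [2 3 3 2 5 5], max=5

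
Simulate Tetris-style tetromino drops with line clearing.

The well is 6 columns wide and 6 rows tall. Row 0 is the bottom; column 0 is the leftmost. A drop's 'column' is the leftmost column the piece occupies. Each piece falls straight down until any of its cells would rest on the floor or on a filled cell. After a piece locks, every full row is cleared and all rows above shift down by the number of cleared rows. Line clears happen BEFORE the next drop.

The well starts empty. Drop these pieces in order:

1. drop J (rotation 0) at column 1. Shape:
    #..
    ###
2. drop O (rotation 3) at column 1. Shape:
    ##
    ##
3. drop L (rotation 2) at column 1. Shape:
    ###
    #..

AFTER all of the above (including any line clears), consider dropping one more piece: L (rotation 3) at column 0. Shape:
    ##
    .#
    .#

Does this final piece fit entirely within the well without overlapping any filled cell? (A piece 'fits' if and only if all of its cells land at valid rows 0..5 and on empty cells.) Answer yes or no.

Answer: no

Derivation:
Drop 1: J rot0 at col 1 lands with bottom-row=0; cleared 0 line(s) (total 0); column heights now [0 2 1 1 0 0], max=2
Drop 2: O rot3 at col 1 lands with bottom-row=2; cleared 0 line(s) (total 0); column heights now [0 4 4 1 0 0], max=4
Drop 3: L rot2 at col 1 lands with bottom-row=4; cleared 0 line(s) (total 0); column heights now [0 6 6 6 0 0], max=6
Test piece L rot3 at col 0 (width 2): heights before test = [0 6 6 6 0 0]; fits = False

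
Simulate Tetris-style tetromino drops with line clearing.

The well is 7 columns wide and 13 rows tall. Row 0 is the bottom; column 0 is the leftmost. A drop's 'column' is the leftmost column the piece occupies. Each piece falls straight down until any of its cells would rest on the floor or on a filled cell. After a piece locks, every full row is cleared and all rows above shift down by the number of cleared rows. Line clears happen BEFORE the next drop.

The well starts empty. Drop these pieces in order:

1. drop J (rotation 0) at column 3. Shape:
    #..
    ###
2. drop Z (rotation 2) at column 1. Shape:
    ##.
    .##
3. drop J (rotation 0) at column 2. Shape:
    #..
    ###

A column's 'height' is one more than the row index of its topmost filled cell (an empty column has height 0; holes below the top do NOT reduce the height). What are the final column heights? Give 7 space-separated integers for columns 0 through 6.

Drop 1: J rot0 at col 3 lands with bottom-row=0; cleared 0 line(s) (total 0); column heights now [0 0 0 2 1 1 0], max=2
Drop 2: Z rot2 at col 1 lands with bottom-row=2; cleared 0 line(s) (total 0); column heights now [0 4 4 3 1 1 0], max=4
Drop 3: J rot0 at col 2 lands with bottom-row=4; cleared 0 line(s) (total 0); column heights now [0 4 6 5 5 1 0], max=6

Answer: 0 4 6 5 5 1 0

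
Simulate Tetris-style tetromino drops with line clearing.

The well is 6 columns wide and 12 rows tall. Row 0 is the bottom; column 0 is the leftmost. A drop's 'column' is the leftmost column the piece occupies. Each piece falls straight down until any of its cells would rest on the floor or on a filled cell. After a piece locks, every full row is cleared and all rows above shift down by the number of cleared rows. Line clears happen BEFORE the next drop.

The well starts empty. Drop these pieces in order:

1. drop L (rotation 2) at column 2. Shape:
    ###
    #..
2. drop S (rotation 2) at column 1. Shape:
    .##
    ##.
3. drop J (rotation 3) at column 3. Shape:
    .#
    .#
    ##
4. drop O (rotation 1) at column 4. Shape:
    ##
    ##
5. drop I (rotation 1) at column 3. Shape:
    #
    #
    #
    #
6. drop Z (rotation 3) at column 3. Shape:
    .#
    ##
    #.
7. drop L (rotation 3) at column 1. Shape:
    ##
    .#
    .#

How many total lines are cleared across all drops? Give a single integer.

Drop 1: L rot2 at col 2 lands with bottom-row=0; cleared 0 line(s) (total 0); column heights now [0 0 2 2 2 0], max=2
Drop 2: S rot2 at col 1 lands with bottom-row=2; cleared 0 line(s) (total 0); column heights now [0 3 4 4 2 0], max=4
Drop 3: J rot3 at col 3 lands with bottom-row=4; cleared 0 line(s) (total 0); column heights now [0 3 4 5 7 0], max=7
Drop 4: O rot1 at col 4 lands with bottom-row=7; cleared 0 line(s) (total 0); column heights now [0 3 4 5 9 9], max=9
Drop 5: I rot1 at col 3 lands with bottom-row=5; cleared 0 line(s) (total 0); column heights now [0 3 4 9 9 9], max=9
Drop 6: Z rot3 at col 3 lands with bottom-row=9; cleared 0 line(s) (total 0); column heights now [0 3 4 11 12 9], max=12
Drop 7: L rot3 at col 1 lands with bottom-row=4; cleared 0 line(s) (total 0); column heights now [0 7 7 11 12 9], max=12

Answer: 0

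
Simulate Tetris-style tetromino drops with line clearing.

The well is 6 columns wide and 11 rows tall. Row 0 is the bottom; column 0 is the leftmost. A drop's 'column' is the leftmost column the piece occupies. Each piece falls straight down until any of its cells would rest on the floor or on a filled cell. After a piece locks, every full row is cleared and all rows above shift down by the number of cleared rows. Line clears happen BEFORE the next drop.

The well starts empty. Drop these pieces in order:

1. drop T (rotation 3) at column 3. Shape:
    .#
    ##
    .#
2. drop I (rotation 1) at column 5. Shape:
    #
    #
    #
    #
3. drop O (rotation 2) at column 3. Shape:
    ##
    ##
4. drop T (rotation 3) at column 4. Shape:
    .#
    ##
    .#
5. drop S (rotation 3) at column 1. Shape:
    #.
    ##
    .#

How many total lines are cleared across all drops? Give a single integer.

Drop 1: T rot3 at col 3 lands with bottom-row=0; cleared 0 line(s) (total 0); column heights now [0 0 0 2 3 0], max=3
Drop 2: I rot1 at col 5 lands with bottom-row=0; cleared 0 line(s) (total 0); column heights now [0 0 0 2 3 4], max=4
Drop 3: O rot2 at col 3 lands with bottom-row=3; cleared 0 line(s) (total 0); column heights now [0 0 0 5 5 4], max=5
Drop 4: T rot3 at col 4 lands with bottom-row=4; cleared 0 line(s) (total 0); column heights now [0 0 0 5 6 7], max=7
Drop 5: S rot3 at col 1 lands with bottom-row=0; cleared 0 line(s) (total 0); column heights now [0 3 2 5 6 7], max=7

Answer: 0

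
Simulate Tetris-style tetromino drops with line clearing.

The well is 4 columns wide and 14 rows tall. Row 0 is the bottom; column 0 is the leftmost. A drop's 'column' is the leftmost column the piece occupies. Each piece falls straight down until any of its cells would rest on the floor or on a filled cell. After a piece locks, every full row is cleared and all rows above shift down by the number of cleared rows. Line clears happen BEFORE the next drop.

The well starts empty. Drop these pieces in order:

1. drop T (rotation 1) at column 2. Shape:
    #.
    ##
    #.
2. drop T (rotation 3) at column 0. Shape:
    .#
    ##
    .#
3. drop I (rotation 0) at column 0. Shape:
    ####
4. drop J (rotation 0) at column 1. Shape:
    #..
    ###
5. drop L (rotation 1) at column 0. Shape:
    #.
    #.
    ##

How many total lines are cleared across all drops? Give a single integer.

Answer: 2

Derivation:
Drop 1: T rot1 at col 2 lands with bottom-row=0; cleared 0 line(s) (total 0); column heights now [0 0 3 2], max=3
Drop 2: T rot3 at col 0 lands with bottom-row=0; cleared 1 line(s) (total 1); column heights now [0 2 2 0], max=2
Drop 3: I rot0 at col 0 lands with bottom-row=2; cleared 1 line(s) (total 2); column heights now [0 2 2 0], max=2
Drop 4: J rot0 at col 1 lands with bottom-row=2; cleared 0 line(s) (total 2); column heights now [0 4 3 3], max=4
Drop 5: L rot1 at col 0 lands with bottom-row=4; cleared 0 line(s) (total 2); column heights now [7 5 3 3], max=7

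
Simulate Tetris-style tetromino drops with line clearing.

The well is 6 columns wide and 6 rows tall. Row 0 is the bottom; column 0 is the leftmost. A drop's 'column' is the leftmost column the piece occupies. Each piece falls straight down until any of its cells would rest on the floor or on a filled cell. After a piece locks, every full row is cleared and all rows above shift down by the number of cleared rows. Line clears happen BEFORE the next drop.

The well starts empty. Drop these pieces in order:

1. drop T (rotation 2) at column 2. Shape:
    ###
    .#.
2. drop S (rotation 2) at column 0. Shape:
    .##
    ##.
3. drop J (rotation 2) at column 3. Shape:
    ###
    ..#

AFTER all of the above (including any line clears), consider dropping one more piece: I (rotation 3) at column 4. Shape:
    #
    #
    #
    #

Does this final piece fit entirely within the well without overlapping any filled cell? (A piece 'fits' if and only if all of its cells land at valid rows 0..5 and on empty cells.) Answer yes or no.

Drop 1: T rot2 at col 2 lands with bottom-row=0; cleared 0 line(s) (total 0); column heights now [0 0 2 2 2 0], max=2
Drop 2: S rot2 at col 0 lands with bottom-row=1; cleared 0 line(s) (total 0); column heights now [2 3 3 2 2 0], max=3
Drop 3: J rot2 at col 3 lands with bottom-row=1; cleared 1 line(s) (total 1); column heights now [0 2 2 2 2 2], max=2
Test piece I rot3 at col 4 (width 1): heights before test = [0 2 2 2 2 2]; fits = True

Answer: yes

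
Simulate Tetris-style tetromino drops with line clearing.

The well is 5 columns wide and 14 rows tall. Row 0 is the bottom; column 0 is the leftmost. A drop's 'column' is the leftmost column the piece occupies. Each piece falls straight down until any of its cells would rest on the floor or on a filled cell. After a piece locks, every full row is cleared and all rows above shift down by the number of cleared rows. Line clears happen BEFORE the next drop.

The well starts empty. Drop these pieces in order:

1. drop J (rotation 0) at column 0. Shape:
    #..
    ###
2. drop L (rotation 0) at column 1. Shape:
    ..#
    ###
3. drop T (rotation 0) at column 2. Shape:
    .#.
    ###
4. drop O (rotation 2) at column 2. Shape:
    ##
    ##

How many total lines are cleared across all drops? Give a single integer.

Answer: 0

Derivation:
Drop 1: J rot0 at col 0 lands with bottom-row=0; cleared 0 line(s) (total 0); column heights now [2 1 1 0 0], max=2
Drop 2: L rot0 at col 1 lands with bottom-row=1; cleared 0 line(s) (total 0); column heights now [2 2 2 3 0], max=3
Drop 3: T rot0 at col 2 lands with bottom-row=3; cleared 0 line(s) (total 0); column heights now [2 2 4 5 4], max=5
Drop 4: O rot2 at col 2 lands with bottom-row=5; cleared 0 line(s) (total 0); column heights now [2 2 7 7 4], max=7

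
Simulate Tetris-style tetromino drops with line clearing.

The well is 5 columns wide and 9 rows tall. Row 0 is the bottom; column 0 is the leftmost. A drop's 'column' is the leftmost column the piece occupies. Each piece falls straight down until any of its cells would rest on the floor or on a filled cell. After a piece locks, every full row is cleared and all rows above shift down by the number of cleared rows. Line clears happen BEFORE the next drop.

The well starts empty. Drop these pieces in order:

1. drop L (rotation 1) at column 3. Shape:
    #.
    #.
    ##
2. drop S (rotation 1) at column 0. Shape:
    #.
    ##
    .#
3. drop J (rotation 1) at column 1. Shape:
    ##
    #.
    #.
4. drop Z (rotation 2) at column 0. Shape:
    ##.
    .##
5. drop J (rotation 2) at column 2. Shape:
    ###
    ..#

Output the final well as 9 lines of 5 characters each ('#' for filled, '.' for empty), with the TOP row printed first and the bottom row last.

Drop 1: L rot1 at col 3 lands with bottom-row=0; cleared 0 line(s) (total 0); column heights now [0 0 0 3 1], max=3
Drop 2: S rot1 at col 0 lands with bottom-row=0; cleared 0 line(s) (total 0); column heights now [3 2 0 3 1], max=3
Drop 3: J rot1 at col 1 lands with bottom-row=2; cleared 0 line(s) (total 0); column heights now [3 5 5 3 1], max=5
Drop 4: Z rot2 at col 0 lands with bottom-row=5; cleared 0 line(s) (total 0); column heights now [7 7 6 3 1], max=7
Drop 5: J rot2 at col 2 lands with bottom-row=5; cleared 1 line(s) (total 1); column heights now [3 6 6 3 6], max=6

Answer: .....
.....
.....
.##.#
.##..
.#...
##.#.
##.#.
.#.##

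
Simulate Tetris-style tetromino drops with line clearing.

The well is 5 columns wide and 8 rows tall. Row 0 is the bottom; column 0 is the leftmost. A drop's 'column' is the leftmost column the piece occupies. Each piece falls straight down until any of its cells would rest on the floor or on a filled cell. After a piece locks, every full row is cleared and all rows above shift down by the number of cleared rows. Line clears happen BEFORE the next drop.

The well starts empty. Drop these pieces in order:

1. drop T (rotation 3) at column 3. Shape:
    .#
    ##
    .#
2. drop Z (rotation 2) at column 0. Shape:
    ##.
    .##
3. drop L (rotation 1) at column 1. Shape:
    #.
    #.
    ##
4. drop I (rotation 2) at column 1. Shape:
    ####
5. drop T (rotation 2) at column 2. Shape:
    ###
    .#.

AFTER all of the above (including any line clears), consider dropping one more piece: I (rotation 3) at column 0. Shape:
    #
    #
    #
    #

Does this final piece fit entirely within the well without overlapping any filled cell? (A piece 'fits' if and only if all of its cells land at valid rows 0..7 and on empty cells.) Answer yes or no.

Answer: yes

Derivation:
Drop 1: T rot3 at col 3 lands with bottom-row=0; cleared 0 line(s) (total 0); column heights now [0 0 0 2 3], max=3
Drop 2: Z rot2 at col 0 lands with bottom-row=0; cleared 0 line(s) (total 0); column heights now [2 2 1 2 3], max=3
Drop 3: L rot1 at col 1 lands with bottom-row=2; cleared 0 line(s) (total 0); column heights now [2 5 3 2 3], max=5
Drop 4: I rot2 at col 1 lands with bottom-row=5; cleared 0 line(s) (total 0); column heights now [2 6 6 6 6], max=6
Drop 5: T rot2 at col 2 lands with bottom-row=6; cleared 0 line(s) (total 0); column heights now [2 6 8 8 8], max=8
Test piece I rot3 at col 0 (width 1): heights before test = [2 6 8 8 8]; fits = True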